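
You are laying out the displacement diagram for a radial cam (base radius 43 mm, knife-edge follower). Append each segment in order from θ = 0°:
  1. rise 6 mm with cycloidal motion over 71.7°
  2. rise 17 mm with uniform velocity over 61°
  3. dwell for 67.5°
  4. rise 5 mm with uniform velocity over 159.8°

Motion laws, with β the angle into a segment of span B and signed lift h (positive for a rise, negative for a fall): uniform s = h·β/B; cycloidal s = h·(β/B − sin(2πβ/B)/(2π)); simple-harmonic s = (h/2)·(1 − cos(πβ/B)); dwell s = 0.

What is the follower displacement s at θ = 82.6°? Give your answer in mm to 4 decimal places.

seg 1 [0°–71.7°] cycloidal, h=6: full span → s += 6 → s = 6.0000
seg 2 [71.7°–132.7°] uniform, h=17: θ=82.6° here. β=10.9, B=61. 17·10.9/61 = 3.0377 → s = 9.0377

9.0377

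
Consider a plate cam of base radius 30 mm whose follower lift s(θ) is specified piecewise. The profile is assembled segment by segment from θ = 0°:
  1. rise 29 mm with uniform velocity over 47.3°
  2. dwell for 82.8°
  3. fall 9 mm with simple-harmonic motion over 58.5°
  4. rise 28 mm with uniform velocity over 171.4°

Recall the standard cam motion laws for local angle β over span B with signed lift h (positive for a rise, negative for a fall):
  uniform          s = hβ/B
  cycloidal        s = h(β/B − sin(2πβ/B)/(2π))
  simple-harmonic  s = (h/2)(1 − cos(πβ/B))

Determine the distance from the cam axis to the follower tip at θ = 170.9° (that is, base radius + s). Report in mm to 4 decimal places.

seg 1 [0°–47.3°] uniform, h=29: full span → s += 29 → s = 29.0000
seg 2 [47.3°–130.1°] dwell: s stays 29.0000
seg 3 [130.1°–188.6°] simple-harmonic, h=-9: θ=170.9° here. β=40.8, B=58.5. -9/2·(1 − cos(π·0.6974)) = -7.1156 → s = 21.8844
radial distance = base radius + s = 30 + 21.8844 = 51.8844

51.8844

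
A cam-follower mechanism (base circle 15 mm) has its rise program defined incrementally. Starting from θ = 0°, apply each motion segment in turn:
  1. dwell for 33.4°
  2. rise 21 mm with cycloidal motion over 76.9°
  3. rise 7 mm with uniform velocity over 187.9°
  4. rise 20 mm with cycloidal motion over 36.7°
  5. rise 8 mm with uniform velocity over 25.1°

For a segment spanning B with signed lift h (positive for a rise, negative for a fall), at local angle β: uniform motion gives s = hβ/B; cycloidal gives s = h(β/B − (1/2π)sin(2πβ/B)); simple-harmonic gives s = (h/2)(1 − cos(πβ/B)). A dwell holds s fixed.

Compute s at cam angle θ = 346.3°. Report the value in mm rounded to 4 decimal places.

seg 1 [0°–33.4°] dwell: s stays 0.0000
seg 2 [33.4°–110.3°] cycloidal, h=21: full span → s += 21 → s = 21.0000
seg 3 [110.3°–298.2°] uniform, h=7: full span → s += 7 → s = 28.0000
seg 4 [298.2°–334.9°] cycloidal, h=20: full span → s += 20 → s = 48.0000
seg 5 [334.9°–360°] uniform, h=8: θ=346.3° here. β=11.4, B=25.1. 8·11.4/25.1 = 3.6335 → s = 51.6335

51.6335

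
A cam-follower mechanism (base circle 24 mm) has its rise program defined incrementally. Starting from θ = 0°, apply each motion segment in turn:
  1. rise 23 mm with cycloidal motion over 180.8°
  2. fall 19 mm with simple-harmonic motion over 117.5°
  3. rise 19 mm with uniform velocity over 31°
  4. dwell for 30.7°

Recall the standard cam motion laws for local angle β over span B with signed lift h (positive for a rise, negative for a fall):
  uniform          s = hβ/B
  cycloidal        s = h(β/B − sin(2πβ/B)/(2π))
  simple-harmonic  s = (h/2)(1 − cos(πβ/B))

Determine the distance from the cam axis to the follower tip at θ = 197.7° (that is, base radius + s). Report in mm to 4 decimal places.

seg 1 [0°–180.8°] cycloidal, h=23: full span → s += 23 → s = 23.0000
seg 2 [180.8°–298.3°] simple-harmonic, h=-19: θ=197.7° here. β=16.9, B=117.5. -19/2·(1 − cos(π·0.1438)) = -0.9534 → s = 22.0466
radial distance = base radius + s = 24 + 22.0466 = 46.0466

46.0466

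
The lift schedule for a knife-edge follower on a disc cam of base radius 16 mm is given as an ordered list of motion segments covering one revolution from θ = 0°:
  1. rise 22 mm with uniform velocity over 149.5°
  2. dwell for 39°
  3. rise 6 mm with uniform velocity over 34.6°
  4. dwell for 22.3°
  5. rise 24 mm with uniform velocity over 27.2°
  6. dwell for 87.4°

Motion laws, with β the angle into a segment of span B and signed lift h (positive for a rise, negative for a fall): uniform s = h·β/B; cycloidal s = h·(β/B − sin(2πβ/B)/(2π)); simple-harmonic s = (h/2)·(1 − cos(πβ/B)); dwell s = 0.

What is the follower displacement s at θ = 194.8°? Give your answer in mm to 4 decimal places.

seg 1 [0°–149.5°] uniform, h=22: full span → s += 22 → s = 22.0000
seg 2 [149.5°–188.5°] dwell: s stays 22.0000
seg 3 [188.5°–223.1°] uniform, h=6: θ=194.8° here. β=6.3, B=34.6. 6·6.3/34.6 = 1.0925 → s = 23.0925

23.0925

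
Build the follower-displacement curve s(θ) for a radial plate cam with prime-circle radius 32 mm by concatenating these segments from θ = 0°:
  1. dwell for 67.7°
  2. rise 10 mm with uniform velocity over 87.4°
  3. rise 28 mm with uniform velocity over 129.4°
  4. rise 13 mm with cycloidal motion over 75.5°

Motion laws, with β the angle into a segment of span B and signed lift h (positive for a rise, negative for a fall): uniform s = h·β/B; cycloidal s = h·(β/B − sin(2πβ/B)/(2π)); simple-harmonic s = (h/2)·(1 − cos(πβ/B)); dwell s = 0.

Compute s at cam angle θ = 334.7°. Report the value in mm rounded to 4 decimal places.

seg 1 [0°–67.7°] dwell: s stays 0.0000
seg 2 [67.7°–155.1°] uniform, h=10: full span → s += 10 → s = 10.0000
seg 3 [155.1°–284.5°] uniform, h=28: full span → s += 28 → s = 38.0000
seg 4 [284.5°–360°] cycloidal, h=13: θ=334.7° here. β=50.2, B=75.5. 13·(0.6649 − sin(2π·0.6649)/(2π)) = 10.4239 → s = 48.4239

48.4239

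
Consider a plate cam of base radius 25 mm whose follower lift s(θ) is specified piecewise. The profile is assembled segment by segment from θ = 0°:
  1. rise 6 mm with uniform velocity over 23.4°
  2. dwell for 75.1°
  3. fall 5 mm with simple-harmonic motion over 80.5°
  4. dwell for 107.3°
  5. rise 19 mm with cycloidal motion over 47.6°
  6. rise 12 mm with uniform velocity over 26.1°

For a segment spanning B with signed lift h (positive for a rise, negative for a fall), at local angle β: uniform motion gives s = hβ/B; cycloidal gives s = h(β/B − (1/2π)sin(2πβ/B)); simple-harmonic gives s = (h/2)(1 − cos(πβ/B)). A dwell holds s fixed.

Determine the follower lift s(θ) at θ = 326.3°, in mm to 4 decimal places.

seg 1 [0°–23.4°] uniform, h=6: full span → s += 6 → s = 6.0000
seg 2 [23.4°–98.5°] dwell: s stays 6.0000
seg 3 [98.5°–179°] simple-harmonic, h=-5: full span → s += -5 → s = 1.0000
seg 4 [179°–286.3°] dwell: s stays 1.0000
seg 5 [286.3°–333.9°] cycloidal, h=19: θ=326.3° here. β=40, B=47.6. 19·(0.8403 − sin(2π·0.8403)/(2π)) = 18.5162 → s = 19.5162

19.5162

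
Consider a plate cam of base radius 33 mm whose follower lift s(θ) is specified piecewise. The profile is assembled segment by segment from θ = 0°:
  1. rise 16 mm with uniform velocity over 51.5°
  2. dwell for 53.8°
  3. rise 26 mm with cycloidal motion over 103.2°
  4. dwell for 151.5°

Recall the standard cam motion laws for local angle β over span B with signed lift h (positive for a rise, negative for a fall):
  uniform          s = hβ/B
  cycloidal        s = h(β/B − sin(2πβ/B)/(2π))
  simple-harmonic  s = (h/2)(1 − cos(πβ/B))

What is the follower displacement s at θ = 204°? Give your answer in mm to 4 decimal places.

seg 1 [0°–51.5°] uniform, h=16: full span → s += 16 → s = 16.0000
seg 2 [51.5°–105.3°] dwell: s stays 16.0000
seg 3 [105.3°–208.5°] cycloidal, h=26: θ=204° here. β=98.7, B=103.2. 26·(0.9564 − sin(2π·0.9564)/(2π)) = 25.9859 → s = 41.9859

41.9859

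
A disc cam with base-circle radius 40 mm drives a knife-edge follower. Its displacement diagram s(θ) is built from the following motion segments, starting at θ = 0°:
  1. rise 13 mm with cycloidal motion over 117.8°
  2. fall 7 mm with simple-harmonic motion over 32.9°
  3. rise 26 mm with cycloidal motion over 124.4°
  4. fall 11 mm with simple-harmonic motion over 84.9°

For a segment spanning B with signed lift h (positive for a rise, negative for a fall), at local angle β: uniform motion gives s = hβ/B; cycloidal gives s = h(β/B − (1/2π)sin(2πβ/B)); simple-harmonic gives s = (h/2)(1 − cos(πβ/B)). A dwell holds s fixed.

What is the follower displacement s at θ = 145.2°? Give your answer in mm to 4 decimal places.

seg 1 [0°–117.8°] cycloidal, h=13: full span → s += 13 → s = 13.0000
seg 2 [117.8°–150.7°] simple-harmonic, h=-7: θ=145.2° here. β=27.4, B=32.9. -7/2·(1 − cos(π·0.8328)) = -6.5283 → s = 6.4717

6.4717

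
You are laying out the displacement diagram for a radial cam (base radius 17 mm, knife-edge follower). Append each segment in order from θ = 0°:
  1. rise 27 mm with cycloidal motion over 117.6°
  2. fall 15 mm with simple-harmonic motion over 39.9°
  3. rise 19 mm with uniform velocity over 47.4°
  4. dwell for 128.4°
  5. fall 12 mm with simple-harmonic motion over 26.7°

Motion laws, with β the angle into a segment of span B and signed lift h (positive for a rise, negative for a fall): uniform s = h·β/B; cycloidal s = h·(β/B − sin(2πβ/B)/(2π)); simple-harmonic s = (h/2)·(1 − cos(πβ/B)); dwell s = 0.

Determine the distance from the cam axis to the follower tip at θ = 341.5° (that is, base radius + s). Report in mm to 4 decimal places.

seg 1 [0°–117.6°] cycloidal, h=27: full span → s += 27 → s = 27.0000
seg 2 [117.6°–157.5°] simple-harmonic, h=-15: full span → s += -15 → s = 12.0000
seg 3 [157.5°–204.9°] uniform, h=19: full span → s += 19 → s = 31.0000
seg 4 [204.9°–333.3°] dwell: s stays 31.0000
seg 5 [333.3°–360°] simple-harmonic, h=-12: θ=341.5° here. β=8.2, B=26.7. -12/2·(1 − cos(π·0.3071)) = -2.5827 → s = 28.4173
radial distance = base radius + s = 17 + 28.4173 = 45.4173

45.4173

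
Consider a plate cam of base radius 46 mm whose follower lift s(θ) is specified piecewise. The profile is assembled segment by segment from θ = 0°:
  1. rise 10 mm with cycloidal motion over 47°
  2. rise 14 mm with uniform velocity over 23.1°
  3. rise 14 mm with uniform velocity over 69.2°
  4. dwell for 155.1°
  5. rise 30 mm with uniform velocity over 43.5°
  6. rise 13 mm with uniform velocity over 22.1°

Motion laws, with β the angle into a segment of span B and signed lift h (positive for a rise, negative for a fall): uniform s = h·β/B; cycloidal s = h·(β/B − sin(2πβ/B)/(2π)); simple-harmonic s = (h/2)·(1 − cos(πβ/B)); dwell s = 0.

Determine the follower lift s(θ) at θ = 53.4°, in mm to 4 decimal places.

seg 1 [0°–47°] cycloidal, h=10: full span → s += 10 → s = 10.0000
seg 2 [47°–70.1°] uniform, h=14: θ=53.4° here. β=6.4, B=23.1. 14·6.4/23.1 = 3.8788 → s = 13.8788

13.8788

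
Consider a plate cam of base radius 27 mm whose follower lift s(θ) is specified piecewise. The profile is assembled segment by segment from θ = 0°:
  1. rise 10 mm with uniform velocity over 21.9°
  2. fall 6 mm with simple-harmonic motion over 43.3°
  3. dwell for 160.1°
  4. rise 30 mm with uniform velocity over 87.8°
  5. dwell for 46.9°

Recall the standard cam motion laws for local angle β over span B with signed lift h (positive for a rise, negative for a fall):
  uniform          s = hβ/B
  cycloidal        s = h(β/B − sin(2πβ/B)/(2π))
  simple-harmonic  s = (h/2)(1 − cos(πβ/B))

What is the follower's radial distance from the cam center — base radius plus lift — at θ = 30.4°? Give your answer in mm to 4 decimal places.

seg 1 [0°–21.9°] uniform, h=10: full span → s += 10 → s = 10.0000
seg 2 [21.9°–65.2°] simple-harmonic, h=-6: θ=30.4° here. β=8.5, B=43.3. -6/2·(1 − cos(π·0.1963)) = -0.5526 → s = 9.4474
radial distance = base radius + s = 27 + 9.4474 = 36.4474

36.4474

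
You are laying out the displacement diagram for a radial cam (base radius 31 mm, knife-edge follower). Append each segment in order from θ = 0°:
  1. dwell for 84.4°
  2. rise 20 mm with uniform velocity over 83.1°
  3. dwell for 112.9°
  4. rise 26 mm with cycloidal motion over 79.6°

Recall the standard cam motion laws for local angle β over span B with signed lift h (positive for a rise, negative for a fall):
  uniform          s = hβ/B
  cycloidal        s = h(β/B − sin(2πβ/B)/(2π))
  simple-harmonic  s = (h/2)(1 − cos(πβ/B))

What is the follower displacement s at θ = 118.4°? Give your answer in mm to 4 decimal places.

seg 1 [0°–84.4°] dwell: s stays 0.0000
seg 2 [84.4°–167.5°] uniform, h=20: θ=118.4° here. β=34, B=83.1. 20·34/83.1 = 8.1829 → s = 8.1829

8.1829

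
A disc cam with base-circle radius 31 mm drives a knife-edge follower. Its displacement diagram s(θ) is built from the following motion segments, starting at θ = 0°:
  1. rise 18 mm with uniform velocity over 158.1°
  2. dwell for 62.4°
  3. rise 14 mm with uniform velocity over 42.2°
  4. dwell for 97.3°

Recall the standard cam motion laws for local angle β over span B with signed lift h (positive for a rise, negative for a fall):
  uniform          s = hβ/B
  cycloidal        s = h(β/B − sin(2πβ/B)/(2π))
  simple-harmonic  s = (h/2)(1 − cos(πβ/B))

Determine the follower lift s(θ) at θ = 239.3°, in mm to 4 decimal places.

seg 1 [0°–158.1°] uniform, h=18: full span → s += 18 → s = 18.0000
seg 2 [158.1°–220.5°] dwell: s stays 18.0000
seg 3 [220.5°–262.7°] uniform, h=14: θ=239.3° here. β=18.8, B=42.2. 14·18.8/42.2 = 6.2370 → s = 24.2370

24.2370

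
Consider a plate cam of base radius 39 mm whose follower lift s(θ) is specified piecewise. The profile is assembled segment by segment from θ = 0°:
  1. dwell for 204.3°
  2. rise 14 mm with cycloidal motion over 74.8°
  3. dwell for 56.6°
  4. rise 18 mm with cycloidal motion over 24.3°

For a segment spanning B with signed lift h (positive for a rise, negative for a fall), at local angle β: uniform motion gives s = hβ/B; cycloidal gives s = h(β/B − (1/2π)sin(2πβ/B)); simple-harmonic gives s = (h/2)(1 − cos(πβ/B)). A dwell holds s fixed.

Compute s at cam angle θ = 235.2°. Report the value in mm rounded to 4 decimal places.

seg 1 [0°–204.3°] dwell: s stays 0.0000
seg 2 [204.3°–279.1°] cycloidal, h=14: θ=235.2° here. β=30.9, B=74.8. 14·(0.4131 − sin(2π·0.4131)/(2π)) = 4.6264 → s = 4.6264

4.6264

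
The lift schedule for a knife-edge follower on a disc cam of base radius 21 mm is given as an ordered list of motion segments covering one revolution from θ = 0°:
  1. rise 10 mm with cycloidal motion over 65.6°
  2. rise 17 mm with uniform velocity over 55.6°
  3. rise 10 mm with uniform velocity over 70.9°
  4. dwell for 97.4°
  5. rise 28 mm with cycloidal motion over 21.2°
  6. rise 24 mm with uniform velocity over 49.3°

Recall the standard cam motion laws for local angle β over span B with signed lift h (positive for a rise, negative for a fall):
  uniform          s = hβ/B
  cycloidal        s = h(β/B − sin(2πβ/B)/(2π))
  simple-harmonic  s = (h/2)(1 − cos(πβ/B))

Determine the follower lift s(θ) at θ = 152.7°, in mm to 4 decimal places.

seg 1 [0°–65.6°] cycloidal, h=10: full span → s += 10 → s = 10.0000
seg 2 [65.6°–121.2°] uniform, h=17: full span → s += 17 → s = 27.0000
seg 3 [121.2°–192.1°] uniform, h=10: θ=152.7° here. β=31.5, B=70.9. 10·31.5/70.9 = 4.4429 → s = 31.4429

31.4429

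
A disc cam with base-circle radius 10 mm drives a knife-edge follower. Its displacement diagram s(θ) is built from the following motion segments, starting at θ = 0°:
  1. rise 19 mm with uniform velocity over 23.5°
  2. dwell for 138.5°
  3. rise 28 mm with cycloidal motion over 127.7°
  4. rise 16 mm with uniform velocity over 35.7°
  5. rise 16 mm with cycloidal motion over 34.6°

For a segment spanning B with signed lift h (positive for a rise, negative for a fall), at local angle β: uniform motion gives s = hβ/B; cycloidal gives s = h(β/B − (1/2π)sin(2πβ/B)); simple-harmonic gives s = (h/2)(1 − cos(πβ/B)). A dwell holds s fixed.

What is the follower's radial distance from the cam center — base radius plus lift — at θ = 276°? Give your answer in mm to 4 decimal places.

seg 1 [0°–23.5°] uniform, h=19: full span → s += 19 → s = 19.0000
seg 2 [23.5°–162°] dwell: s stays 19.0000
seg 3 [162°–289.7°] cycloidal, h=28: θ=276° here. β=114, B=127.7. 28·(0.8927 − sin(2π·0.8927)/(2π)) = 27.7776 → s = 46.7776
radial distance = base radius + s = 10 + 46.7776 = 56.7776

56.7776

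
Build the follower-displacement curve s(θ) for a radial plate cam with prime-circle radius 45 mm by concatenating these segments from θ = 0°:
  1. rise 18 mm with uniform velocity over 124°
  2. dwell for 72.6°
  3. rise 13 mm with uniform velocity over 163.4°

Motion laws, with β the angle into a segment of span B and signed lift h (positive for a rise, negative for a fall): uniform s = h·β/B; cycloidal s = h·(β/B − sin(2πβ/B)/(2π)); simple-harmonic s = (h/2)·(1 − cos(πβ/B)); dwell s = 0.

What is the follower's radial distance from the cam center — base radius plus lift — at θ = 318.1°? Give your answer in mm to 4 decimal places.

seg 1 [0°–124°] uniform, h=18: full span → s += 18 → s = 18.0000
seg 2 [124°–196.6°] dwell: s stays 18.0000
seg 3 [196.6°–360°] uniform, h=13: θ=318.1° here. β=121.5, B=163.4. 13·121.5/163.4 = 9.6665 → s = 27.6665
radial distance = base radius + s = 45 + 27.6665 = 72.6665

72.6665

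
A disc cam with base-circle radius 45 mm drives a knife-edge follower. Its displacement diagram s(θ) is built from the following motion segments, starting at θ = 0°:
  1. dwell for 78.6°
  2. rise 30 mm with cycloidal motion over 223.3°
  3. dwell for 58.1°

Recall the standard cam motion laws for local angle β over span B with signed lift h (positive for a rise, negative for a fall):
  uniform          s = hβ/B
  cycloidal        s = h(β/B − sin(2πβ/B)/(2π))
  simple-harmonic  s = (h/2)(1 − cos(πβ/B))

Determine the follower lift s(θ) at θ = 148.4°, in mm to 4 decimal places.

seg 1 [0°–78.6°] dwell: s stays 0.0000
seg 2 [78.6°–301.9°] cycloidal, h=30: θ=148.4° here. β=69.8, B=223.3. 30·(0.3126 − sin(2π·0.3126)/(2π)) = 4.9673 → s = 4.9673

4.9673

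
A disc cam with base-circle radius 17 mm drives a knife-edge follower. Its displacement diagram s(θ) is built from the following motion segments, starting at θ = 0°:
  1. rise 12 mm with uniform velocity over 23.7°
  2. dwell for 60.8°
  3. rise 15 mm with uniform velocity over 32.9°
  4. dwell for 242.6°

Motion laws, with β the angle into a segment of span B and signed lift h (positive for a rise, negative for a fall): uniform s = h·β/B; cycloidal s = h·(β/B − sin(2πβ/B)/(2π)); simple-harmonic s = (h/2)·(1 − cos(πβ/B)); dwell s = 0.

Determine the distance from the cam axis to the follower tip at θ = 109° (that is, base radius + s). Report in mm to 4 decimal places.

seg 1 [0°–23.7°] uniform, h=12: full span → s += 12 → s = 12.0000
seg 2 [23.7°–84.5°] dwell: s stays 12.0000
seg 3 [84.5°–117.4°] uniform, h=15: θ=109° here. β=24.5, B=32.9. 15·24.5/32.9 = 11.1702 → s = 23.1702
radial distance = base radius + s = 17 + 23.1702 = 40.1702

40.1702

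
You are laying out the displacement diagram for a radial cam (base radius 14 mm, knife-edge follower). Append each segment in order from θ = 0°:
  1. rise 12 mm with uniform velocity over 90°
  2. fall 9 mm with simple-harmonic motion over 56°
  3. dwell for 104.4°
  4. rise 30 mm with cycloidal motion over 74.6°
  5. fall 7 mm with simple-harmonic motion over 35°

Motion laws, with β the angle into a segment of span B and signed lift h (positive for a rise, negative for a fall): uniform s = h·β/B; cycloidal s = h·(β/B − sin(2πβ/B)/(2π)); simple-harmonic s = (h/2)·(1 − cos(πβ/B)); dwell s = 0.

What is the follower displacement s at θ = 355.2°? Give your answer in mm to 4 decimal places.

seg 1 [0°–90°] uniform, h=12: full span → s += 12 → s = 12.0000
seg 2 [90°–146°] simple-harmonic, h=-9: full span → s += -9 → s = 3.0000
seg 3 [146°–250.4°] dwell: s stays 3.0000
seg 4 [250.4°–325°] cycloidal, h=30: full span → s += 30 → s = 33.0000
seg 5 [325°–360°] simple-harmonic, h=-7: θ=355.2° here. β=30.2, B=35. -7/2·(1 − cos(π·0.8629)) = -6.6801 → s = 26.3199

26.3199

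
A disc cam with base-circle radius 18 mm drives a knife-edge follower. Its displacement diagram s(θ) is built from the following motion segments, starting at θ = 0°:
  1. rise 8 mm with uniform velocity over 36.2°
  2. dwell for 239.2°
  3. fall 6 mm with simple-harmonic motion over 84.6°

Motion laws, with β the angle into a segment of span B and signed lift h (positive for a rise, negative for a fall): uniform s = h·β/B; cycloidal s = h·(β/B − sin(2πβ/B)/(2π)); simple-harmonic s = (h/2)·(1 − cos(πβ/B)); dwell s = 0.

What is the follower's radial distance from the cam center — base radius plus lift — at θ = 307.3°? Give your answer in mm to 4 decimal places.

seg 1 [0°–36.2°] uniform, h=8: full span → s += 8 → s = 8.0000
seg 2 [36.2°–275.4°] dwell: s stays 8.0000
seg 3 [275.4°–360°] simple-harmonic, h=-6: θ=307.3° here. β=31.9, B=84.6. -6/2·(1 − cos(π·0.3771)) = -1.8700 → s = 6.1300
radial distance = base radius + s = 18 + 6.1300 = 24.1300

24.1300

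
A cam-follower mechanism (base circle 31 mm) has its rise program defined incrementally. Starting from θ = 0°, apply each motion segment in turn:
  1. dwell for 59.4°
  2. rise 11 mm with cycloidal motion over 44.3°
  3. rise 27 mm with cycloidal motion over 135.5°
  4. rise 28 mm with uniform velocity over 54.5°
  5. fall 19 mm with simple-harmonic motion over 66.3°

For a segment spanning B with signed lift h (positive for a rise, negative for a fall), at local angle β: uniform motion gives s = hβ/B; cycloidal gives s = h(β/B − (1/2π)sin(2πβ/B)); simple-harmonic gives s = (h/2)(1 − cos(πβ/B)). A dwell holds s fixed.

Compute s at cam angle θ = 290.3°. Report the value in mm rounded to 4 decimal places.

seg 1 [0°–59.4°] dwell: s stays 0.0000
seg 2 [59.4°–103.7°] cycloidal, h=11: full span → s += 11 → s = 11.0000
seg 3 [103.7°–239.2°] cycloidal, h=27: full span → s += 27 → s = 38.0000
seg 4 [239.2°–293.7°] uniform, h=28: θ=290.3° here. β=51.1, B=54.5. 28·51.1/54.5 = 26.2532 → s = 64.2532

64.2532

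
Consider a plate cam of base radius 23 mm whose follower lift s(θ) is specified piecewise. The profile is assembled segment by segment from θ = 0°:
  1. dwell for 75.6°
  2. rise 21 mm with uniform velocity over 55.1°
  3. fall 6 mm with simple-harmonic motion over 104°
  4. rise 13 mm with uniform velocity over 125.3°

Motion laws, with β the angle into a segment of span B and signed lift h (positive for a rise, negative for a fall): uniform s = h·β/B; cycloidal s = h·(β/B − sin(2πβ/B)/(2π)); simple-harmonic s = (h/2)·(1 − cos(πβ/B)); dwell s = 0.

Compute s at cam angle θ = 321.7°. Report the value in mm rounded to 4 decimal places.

seg 1 [0°–75.6°] dwell: s stays 0.0000
seg 2 [75.6°–130.7°] uniform, h=21: full span → s += 21 → s = 21.0000
seg 3 [130.7°–234.7°] simple-harmonic, h=-6: full span → s += -6 → s = 15.0000
seg 4 [234.7°–360°] uniform, h=13: θ=321.7° here. β=87, B=125.3. 13·87/125.3 = 9.0263 → s = 24.0263

24.0263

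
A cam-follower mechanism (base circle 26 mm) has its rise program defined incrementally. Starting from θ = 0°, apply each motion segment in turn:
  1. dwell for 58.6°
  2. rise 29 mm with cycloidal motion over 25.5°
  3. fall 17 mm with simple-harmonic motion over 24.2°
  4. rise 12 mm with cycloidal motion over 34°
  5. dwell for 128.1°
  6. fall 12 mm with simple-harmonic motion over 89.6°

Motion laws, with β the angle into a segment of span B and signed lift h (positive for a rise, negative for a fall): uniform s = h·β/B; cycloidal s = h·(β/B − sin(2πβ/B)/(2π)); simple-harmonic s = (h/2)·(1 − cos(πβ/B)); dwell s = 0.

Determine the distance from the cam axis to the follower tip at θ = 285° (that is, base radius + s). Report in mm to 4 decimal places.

seg 1 [0°–58.6°] dwell: s stays 0.0000
seg 2 [58.6°–84.1°] cycloidal, h=29: full span → s += 29 → s = 29.0000
seg 3 [84.1°–108.3°] simple-harmonic, h=-17: full span → s += -17 → s = 12.0000
seg 4 [108.3°–142.3°] cycloidal, h=12: full span → s += 12 → s = 24.0000
seg 5 [142.3°–270.4°] dwell: s stays 24.0000
seg 6 [270.4°–360°] simple-harmonic, h=-12: θ=285° here. β=14.6, B=89.6. -12/2·(1 − cos(π·0.1629)) = -0.7691 → s = 23.2309
radial distance = base radius + s = 26 + 23.2309 = 49.2309

49.2309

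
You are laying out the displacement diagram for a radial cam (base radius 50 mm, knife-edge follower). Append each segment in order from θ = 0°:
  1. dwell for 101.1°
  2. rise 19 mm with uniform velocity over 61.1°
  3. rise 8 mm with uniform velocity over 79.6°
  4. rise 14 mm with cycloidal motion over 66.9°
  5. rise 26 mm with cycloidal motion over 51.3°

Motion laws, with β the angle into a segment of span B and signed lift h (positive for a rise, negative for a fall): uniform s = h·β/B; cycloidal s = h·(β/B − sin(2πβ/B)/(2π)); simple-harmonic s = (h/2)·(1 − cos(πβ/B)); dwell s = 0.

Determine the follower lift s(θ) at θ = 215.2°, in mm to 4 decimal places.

seg 1 [0°–101.1°] dwell: s stays 0.0000
seg 2 [101.1°–162.2°] uniform, h=19: full span → s += 19 → s = 19.0000
seg 3 [162.2°–241.8°] uniform, h=8: θ=215.2° here. β=53, B=79.6. 8·53/79.6 = 5.3266 → s = 24.3266

24.3266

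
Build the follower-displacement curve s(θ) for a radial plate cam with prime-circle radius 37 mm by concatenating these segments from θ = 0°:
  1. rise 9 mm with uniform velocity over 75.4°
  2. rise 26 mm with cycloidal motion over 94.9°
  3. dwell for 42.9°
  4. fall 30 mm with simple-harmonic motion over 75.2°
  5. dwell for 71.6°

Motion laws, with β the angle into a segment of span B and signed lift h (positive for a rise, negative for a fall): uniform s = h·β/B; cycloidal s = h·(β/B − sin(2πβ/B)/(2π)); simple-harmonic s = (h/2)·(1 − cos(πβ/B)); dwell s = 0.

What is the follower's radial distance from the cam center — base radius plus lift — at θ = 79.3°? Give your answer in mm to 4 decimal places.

seg 1 [0°–75.4°] uniform, h=9: full span → s += 9 → s = 9.0000
seg 2 [75.4°–170.3°] cycloidal, h=26: θ=79.3° here. β=3.9, B=94.9. 26·(0.0411 − sin(2π·0.0411)/(2π)) = 0.0118 → s = 9.0118
radial distance = base radius + s = 37 + 9.0118 = 46.0118

46.0118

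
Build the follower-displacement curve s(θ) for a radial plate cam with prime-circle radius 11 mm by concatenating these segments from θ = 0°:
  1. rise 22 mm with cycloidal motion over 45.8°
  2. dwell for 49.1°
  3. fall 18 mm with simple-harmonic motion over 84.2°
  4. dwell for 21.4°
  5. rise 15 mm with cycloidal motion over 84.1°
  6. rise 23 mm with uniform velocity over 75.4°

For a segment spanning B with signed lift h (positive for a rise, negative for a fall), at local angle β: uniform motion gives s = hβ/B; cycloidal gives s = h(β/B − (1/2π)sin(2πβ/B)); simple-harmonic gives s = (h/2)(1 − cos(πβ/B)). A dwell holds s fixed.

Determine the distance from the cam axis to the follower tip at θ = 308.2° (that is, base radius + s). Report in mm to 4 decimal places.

seg 1 [0°–45.8°] cycloidal, h=22: full span → s += 22 → s = 22.0000
seg 2 [45.8°–94.9°] dwell: s stays 22.0000
seg 3 [94.9°–179.1°] simple-harmonic, h=-18: full span → s += -18 → s = 4.0000
seg 4 [179.1°–200.5°] dwell: s stays 4.0000
seg 5 [200.5°–284.6°] cycloidal, h=15: full span → s += 15 → s = 19.0000
seg 6 [284.6°–360°] uniform, h=23: θ=308.2° here. β=23.6, B=75.4. 23·23.6/75.4 = 7.1989 → s = 26.1989
radial distance = base radius + s = 11 + 26.1989 = 37.1989

37.1989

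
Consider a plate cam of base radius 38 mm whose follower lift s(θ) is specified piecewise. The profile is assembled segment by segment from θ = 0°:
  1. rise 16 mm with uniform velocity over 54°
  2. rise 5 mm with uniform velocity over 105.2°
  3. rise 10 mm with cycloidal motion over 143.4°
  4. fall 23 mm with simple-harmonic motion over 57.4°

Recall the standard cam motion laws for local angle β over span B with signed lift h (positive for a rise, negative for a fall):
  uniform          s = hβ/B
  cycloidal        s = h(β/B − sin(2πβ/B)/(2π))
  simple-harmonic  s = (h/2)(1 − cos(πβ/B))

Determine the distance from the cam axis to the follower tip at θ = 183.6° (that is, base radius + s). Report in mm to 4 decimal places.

seg 1 [0°–54°] uniform, h=16: full span → s += 16 → s = 16.0000
seg 2 [54°–159.2°] uniform, h=5: full span → s += 5 → s = 21.0000
seg 3 [159.2°–302.6°] cycloidal, h=10: θ=183.6° here. β=24.4, B=143.4. 10·(0.1702 − sin(2π·0.1702)/(2π)) = 0.3061 → s = 21.3061
radial distance = base radius + s = 38 + 21.3061 = 59.3061

59.3061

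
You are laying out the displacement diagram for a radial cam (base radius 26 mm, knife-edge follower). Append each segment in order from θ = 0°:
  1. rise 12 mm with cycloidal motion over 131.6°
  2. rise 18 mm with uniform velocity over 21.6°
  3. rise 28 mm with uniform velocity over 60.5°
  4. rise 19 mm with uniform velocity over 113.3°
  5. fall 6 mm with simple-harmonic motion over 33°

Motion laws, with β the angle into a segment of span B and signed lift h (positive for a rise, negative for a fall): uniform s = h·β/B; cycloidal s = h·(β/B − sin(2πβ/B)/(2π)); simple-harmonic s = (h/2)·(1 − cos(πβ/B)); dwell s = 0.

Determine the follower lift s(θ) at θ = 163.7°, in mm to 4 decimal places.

seg 1 [0°–131.6°] cycloidal, h=12: full span → s += 12 → s = 12.0000
seg 2 [131.6°–153.2°] uniform, h=18: full span → s += 18 → s = 30.0000
seg 3 [153.2°–213.7°] uniform, h=28: θ=163.7° here. β=10.5, B=60.5. 28·10.5/60.5 = 4.8595 → s = 34.8595

34.8595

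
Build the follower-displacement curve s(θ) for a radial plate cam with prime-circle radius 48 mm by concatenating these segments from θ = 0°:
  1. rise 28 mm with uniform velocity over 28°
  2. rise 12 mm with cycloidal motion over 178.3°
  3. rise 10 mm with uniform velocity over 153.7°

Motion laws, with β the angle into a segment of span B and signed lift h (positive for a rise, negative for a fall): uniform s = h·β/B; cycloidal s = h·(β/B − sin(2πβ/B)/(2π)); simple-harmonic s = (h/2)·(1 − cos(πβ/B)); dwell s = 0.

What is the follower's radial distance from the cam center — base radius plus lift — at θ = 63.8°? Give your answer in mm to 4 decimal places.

seg 1 [0°–28°] uniform, h=28: full span → s += 28 → s = 28.0000
seg 2 [28°–206.3°] cycloidal, h=12: θ=63.8° here. β=35.8, B=178.3. 12·(0.2008 − sin(2π·0.2008)/(2π)) = 0.5901 → s = 28.5901
radial distance = base radius + s = 48 + 28.5901 = 76.5901

76.5901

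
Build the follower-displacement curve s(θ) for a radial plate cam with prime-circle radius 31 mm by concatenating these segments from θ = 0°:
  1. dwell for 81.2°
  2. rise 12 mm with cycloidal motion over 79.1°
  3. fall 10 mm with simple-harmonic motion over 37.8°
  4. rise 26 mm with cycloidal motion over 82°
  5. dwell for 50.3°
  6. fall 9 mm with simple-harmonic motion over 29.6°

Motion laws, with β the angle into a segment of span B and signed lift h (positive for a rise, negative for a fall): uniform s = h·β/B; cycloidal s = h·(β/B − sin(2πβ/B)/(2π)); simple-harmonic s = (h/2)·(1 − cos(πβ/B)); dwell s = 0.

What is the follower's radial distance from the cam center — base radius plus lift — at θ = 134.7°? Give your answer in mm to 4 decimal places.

seg 1 [0°–81.2°] dwell: s stays 0.0000
seg 2 [81.2°–160.3°] cycloidal, h=12: θ=134.7° here. β=53.5, B=79.1. 12·(0.6764 − sin(2π·0.6764)/(2π)) = 9.8253 → s = 9.8253
radial distance = base radius + s = 31 + 9.8253 = 40.8253

40.8253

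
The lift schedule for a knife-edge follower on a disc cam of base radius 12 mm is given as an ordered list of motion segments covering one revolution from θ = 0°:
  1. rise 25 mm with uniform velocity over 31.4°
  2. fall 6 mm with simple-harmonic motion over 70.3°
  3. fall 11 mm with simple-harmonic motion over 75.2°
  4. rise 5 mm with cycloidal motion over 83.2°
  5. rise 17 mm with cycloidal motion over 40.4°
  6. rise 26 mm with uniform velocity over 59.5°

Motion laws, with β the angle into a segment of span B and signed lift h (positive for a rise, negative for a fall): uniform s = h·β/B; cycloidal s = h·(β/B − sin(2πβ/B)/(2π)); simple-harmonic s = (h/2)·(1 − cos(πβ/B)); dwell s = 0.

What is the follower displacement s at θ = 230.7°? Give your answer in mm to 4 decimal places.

seg 1 [0°–31.4°] uniform, h=25: full span → s += 25 → s = 25.0000
seg 2 [31.4°–101.7°] simple-harmonic, h=-6: full span → s += -6 → s = 19.0000
seg 3 [101.7°–176.9°] simple-harmonic, h=-11: full span → s += -11 → s = 8.0000
seg 4 [176.9°–260.1°] cycloidal, h=5: θ=230.7° here. β=53.8, B=83.2. 5·(0.6466 − sin(2π·0.6466)/(2π)) = 3.8669 → s = 11.8669

11.8669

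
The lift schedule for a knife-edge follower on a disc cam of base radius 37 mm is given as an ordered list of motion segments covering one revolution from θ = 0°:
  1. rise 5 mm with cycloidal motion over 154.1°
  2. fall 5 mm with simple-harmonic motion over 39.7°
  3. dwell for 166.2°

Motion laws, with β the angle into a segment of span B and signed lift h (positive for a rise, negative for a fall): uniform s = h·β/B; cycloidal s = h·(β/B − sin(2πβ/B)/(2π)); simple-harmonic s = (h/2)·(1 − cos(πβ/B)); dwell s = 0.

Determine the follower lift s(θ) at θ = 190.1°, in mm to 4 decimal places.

seg 1 [0°–154.1°] cycloidal, h=5: full span → s += 5 → s = 5.0000
seg 2 [154.1°–193.8°] simple-harmonic, h=-5: θ=190.1° here. β=36, B=39.7. -5/2·(1 − cos(π·0.9068)) = -4.8936 → s = 0.1064

0.1064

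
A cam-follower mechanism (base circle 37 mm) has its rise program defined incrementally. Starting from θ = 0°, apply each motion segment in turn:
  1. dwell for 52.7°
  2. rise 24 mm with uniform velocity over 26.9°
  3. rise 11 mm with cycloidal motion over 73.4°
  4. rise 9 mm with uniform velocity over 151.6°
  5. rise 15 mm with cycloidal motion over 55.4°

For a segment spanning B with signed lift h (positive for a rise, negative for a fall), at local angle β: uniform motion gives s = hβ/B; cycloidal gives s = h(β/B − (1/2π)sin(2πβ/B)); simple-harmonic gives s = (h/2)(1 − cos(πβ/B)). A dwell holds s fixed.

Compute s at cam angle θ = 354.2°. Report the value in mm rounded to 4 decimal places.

seg 1 [0°–52.7°] dwell: s stays 0.0000
seg 2 [52.7°–79.6°] uniform, h=24: full span → s += 24 → s = 24.0000
seg 3 [79.6°–153°] cycloidal, h=11: full span → s += 11 → s = 35.0000
seg 4 [153°–304.6°] uniform, h=9: full span → s += 9 → s = 44.0000
seg 5 [304.6°–360°] cycloidal, h=15: θ=354.2° here. β=49.6, B=55.4. 15·(0.8953 − sin(2π·0.8953)/(2π)) = 14.8892 → s = 58.8892

58.8892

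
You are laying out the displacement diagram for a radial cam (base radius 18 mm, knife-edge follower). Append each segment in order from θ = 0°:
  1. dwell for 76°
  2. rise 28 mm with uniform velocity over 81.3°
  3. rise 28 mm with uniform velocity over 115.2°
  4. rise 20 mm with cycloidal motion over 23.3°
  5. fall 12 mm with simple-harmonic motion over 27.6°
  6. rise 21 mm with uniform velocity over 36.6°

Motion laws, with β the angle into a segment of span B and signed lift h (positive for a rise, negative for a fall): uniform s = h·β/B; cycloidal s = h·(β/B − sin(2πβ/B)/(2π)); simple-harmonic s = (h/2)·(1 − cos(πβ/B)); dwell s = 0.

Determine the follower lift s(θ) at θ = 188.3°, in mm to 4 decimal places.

seg 1 [0°–76°] dwell: s stays 0.0000
seg 2 [76°–157.3°] uniform, h=28: full span → s += 28 → s = 28.0000
seg 3 [157.3°–272.5°] uniform, h=28: θ=188.3° here. β=31, B=115.2. 28·31/115.2 = 7.5347 → s = 35.5347

35.5347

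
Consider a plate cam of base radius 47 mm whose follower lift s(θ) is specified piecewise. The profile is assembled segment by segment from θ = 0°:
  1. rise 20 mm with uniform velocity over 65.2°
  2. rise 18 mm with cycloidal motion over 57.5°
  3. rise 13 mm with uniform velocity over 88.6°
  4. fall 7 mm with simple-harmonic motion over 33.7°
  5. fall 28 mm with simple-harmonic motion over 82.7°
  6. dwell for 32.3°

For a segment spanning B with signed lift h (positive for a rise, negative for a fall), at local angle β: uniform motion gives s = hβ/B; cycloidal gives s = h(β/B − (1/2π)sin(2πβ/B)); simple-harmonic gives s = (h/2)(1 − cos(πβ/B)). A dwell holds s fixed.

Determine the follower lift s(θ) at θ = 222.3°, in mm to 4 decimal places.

seg 1 [0°–65.2°] uniform, h=20: full span → s += 20 → s = 20.0000
seg 2 [65.2°–122.7°] cycloidal, h=18: full span → s += 18 → s = 38.0000
seg 3 [122.7°–211.3°] uniform, h=13: full span → s += 13 → s = 51.0000
seg 4 [211.3°–245°] simple-harmonic, h=-7: θ=222.3° here. β=11, B=33.7. -7/2·(1 − cos(π·0.3264)) = -1.6845 → s = 49.3155

49.3155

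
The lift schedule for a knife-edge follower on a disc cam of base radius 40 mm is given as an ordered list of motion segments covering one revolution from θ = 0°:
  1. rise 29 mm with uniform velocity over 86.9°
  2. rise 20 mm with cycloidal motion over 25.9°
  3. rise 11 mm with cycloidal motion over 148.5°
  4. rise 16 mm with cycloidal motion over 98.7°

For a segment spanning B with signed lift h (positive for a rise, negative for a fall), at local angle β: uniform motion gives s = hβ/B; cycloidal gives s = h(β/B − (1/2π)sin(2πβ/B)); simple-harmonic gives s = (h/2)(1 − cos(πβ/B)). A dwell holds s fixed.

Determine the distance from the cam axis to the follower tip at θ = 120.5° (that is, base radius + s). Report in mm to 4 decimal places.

seg 1 [0°–86.9°] uniform, h=29: full span → s += 29 → s = 29.0000
seg 2 [86.9°–112.8°] cycloidal, h=20: full span → s += 20 → s = 49.0000
seg 3 [112.8°–261.3°] cycloidal, h=11: θ=120.5° here. β=7.7, B=148.5. 11·(0.0519 − sin(2π·0.0519)/(2π)) = 0.0100 → s = 49.0100
radial distance = base radius + s = 40 + 49.0100 = 89.0100

89.0100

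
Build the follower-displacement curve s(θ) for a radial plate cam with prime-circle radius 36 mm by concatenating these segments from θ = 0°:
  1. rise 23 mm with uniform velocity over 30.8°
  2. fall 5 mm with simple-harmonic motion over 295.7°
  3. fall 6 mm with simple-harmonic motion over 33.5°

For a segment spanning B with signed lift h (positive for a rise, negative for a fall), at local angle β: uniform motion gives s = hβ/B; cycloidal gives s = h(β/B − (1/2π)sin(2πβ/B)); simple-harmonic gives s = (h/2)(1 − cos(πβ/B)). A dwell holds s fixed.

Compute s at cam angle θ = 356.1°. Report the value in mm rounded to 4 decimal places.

seg 1 [0°–30.8°] uniform, h=23: full span → s += 23 → s = 23.0000
seg 2 [30.8°–326.5°] simple-harmonic, h=-5: full span → s += -5 → s = 18.0000
seg 3 [326.5°–360°] simple-harmonic, h=-6: θ=356.1° here. β=29.6, B=33.5. -6/2·(1 − cos(π·0.8836)) = -5.8016 → s = 12.1984

12.1984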